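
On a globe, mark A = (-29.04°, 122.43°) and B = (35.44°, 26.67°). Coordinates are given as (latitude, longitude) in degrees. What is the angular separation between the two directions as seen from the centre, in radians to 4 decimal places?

With latitudes φ₁ = -29.040°, φ₂ = 35.440° and longitude difference Δλ = -95.760°:
Haversine: a = sin²(Δφ/2) + cos φ₁ cos φ₂ sin²(Δλ/2) = 0.2846 + (0.8743)(0.8147)(0.5502) = 0.67648.
Central angle c = 2·arcsin(√a) = 1.93153 rad.
So the angular separation is 1.9315 rad.

1.9315 rad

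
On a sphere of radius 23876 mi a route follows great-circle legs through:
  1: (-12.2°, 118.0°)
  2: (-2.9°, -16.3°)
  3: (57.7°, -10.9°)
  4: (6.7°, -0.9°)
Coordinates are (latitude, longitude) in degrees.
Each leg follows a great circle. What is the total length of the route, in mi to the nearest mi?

101886 mi

Leg 1→2: central angle 2.3065 rad, distance 55068.9 mi.
Leg 2→3: central angle 1.0604 rad, distance 25317.8 mi.
Leg 3→4: central angle 0.9004 rad, distance 21499.1 mi.
Total: 55068.9 + 25317.8 + 21499.1 ≈ 101886 mi.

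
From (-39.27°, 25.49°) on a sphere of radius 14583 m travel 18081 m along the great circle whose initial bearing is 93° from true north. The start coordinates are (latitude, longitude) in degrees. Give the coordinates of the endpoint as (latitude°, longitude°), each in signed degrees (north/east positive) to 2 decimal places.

-14.12°, 102.36°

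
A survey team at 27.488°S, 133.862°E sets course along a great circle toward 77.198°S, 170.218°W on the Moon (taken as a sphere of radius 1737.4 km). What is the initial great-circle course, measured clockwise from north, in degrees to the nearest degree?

167°

With φ₁ = -0.4798, φ₂ = -1.3474, Δλ = 0.9760 rad, the forward-azimuth formula gives
θ = atan2( sin Δλ cos φ₂ , cos φ₁ sin φ₂ − sin φ₁ cos φ₂ cos Δλ ) = atan2(0.1835, -0.8077) = 167.20°.
So the initial bearing is 167°.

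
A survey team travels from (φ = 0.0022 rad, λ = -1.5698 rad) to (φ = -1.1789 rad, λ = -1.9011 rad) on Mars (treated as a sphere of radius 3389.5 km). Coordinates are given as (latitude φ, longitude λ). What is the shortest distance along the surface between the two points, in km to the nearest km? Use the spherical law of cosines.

In radians: φ₁ = 0.0022, φ₂ = -1.1789, Δλ = -18.982° = -0.3313 rad.
cos c = sin φ₁ sin φ₂ + cos φ₁ cos φ₂ cos Δλ = (0.0022)(-0.9242) + (1.0000)(0.3819)(0.9456) = 0.35914,
so c = arccos(0.35914) = 1.20345 rad.
Distance = R·c = 3389.5 × 1.2035 ≈ 4079 km.

4079 km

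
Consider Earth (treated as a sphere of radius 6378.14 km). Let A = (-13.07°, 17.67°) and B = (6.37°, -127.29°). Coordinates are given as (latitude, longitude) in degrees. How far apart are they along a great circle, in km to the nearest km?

Let φ₁ = -0.2281 rad, φ₂ = 0.1112 rad, and Δλ = -2.5300 rad.
Haversine: a = sin²(Δφ/2) + cos φ₁ cos φ₂ sin²(Δλ/2) = 0.0285 + (0.9741)(0.9938)(0.9094) = 0.90885.
Central angle c = 2·arcsin(√a) = 2.52821 rad.
Distance = R·c = 6378.14 × 2.5282 ≈ 16125 km.

16125 km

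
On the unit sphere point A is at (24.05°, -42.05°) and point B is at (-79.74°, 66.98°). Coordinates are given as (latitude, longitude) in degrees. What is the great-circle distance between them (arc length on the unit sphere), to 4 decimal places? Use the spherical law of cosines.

2.0421

Let φ₁ = 0.4198 rad, φ₂ = -1.3917 rad, and Δλ = 1.9029 rad.
cos c = sin φ₁ sin φ₂ + cos φ₁ cos φ₂ cos Δλ = (0.4075)(-0.9840) + (0.9132)(0.1781)(-0.3261) = -0.45405,
so c = arccos(-0.45405) = 2.04210 rad.
On the unit sphere the arc length equals the central angle: 2.0421.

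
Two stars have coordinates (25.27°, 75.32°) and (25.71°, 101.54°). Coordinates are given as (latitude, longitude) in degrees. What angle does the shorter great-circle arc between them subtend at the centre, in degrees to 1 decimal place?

With latitudes φ₁ = 25.270°, φ₂ = 25.710° and longitude difference Δλ = 26.220°:
cos c = sin φ₁ sin φ₂ + cos φ₁ cos φ₂ cos Δλ = (0.4269)(0.4338) + (0.9043)(0.9010)(0.8971) = 0.91613,
so c = arccos(0.91613) = 0.41247 rad.
So the angular separation is 23.6°.

23.6°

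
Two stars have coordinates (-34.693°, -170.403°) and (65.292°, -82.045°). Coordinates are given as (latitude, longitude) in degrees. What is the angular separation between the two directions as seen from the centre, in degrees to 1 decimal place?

120.5°

Let φ₁ = -0.6055 rad, φ₂ = 1.1396 rad, and Δλ = 1.5421 rad.
cos c = sin φ₁ sin φ₂ + cos φ₁ cos φ₂ cos Δλ = (-0.5692)(0.9084) + (0.8222)(0.4180)(0.0287) = -0.50722,
so c = arccos(-0.50722) = 2.10276 rad.
So the angular separation is 120.5°.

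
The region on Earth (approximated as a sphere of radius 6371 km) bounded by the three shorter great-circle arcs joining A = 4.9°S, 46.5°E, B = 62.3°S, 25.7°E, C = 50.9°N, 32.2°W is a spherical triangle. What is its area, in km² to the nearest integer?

Side lengths (central angles): a = 2.1310, b = 1.5139, c = 1.0373 rad; semiperimeter s = 2.3411.
By l'Huilier's theorem, tan(E/4) = √[tan(s/2) tan((s−a)/2) tan((s−b)/2) tan((s−c)/2)], giving spherical excess E = 1.1251 rad.
Area = E·R² = 1.1251 × (6371)² ≈ 45666208 km².

45666208 km²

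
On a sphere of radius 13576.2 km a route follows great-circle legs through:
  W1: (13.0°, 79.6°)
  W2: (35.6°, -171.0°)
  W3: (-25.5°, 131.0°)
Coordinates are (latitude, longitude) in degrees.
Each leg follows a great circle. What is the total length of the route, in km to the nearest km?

Leg W1→W2: central angle 1.7034 rad, distance 23125.6 km.
Leg W2→W3: central angle 1.4321 rad, distance 19441.9 km.
Total: 23125.6 + 19441.9 ≈ 42568 km.

42568 km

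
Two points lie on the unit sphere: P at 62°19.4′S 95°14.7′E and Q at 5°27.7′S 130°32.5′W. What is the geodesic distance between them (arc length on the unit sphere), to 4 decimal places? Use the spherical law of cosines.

1.8112

Let φ₁ = -1.0877 rad, φ₂ = -0.0953 rad, and Δλ = 2.3425 rad.
cos c = sin φ₁ sin φ₂ + cos φ₁ cos φ₂ cos Δλ = (-0.8856)(-0.0952) + (0.4645)(0.9955)(-0.6973) = -0.23814,
so c = arccos(-0.23814) = 1.81124 rad.
On the unit sphere the arc length equals the central angle: 1.8112.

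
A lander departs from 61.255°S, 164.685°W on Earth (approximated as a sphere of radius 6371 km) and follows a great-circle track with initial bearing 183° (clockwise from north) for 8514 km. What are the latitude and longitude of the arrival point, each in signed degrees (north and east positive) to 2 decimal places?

-42.13°, 19.25°

Angular distance δ = d/R = 8514/6371 = 1.33637 rad; initial bearing θ = 3.1940 rad.
sin φ₂ = sin φ₁ cos δ + cos φ₁ sin δ cos θ = (-0.8768)(0.2323) + (0.4809)(0.9726)(-0.9986) = -0.6708, so φ₂ = -42.13°.
Δλ = atan2(sin θ sin δ cos φ₁, cos δ − sin φ₁ sin φ₂) = atan2(-0.0245, -0.3558) = -176.064°.
λ₂ = -164.685° − 176.064° = -340.75° → 19.25° after wrapping to (−180°, 180°].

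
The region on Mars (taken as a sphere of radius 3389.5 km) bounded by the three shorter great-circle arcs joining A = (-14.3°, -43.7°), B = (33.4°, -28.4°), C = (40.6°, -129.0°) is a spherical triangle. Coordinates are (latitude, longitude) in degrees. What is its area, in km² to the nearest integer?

8545557 km²

Side lengths (central angles): a = 1.3267, b = 1.6714, c = 0.8706 rad; semiperimeter s = 1.9344.
By l'Huilier's theorem, tan(E/4) = √[tan(s/2) tan((s−a)/2) tan((s−b)/2) tan((s−c)/2)], giving spherical excess E = 0.7438 rad.
Area = E·R² = 0.7438 × (3389.5)² ≈ 8545557 km².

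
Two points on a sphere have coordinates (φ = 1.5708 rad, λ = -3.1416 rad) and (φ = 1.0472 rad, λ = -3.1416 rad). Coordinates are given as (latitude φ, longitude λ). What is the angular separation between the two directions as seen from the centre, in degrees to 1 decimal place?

30.0°

With latitudes φ₁ = 90.000°, φ₂ = 60.000° and longitude difference Δλ = 0.000°:
Haversine: a = sin²(Δφ/2) + cos φ₁ cos φ₂ sin²(Δλ/2) = 0.0670 + (-0.0000)(0.5000)(0.0000) = 0.06699.
Central angle c = 2·arcsin(√a) = 0.52360 rad.
So the angular separation is 30.0°.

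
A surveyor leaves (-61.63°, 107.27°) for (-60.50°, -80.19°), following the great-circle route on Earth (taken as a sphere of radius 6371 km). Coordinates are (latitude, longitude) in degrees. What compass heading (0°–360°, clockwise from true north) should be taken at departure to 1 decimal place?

175.7°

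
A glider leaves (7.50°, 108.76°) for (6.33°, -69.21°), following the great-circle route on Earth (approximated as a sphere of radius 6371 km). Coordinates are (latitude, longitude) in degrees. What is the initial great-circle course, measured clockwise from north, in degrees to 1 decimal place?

351.6°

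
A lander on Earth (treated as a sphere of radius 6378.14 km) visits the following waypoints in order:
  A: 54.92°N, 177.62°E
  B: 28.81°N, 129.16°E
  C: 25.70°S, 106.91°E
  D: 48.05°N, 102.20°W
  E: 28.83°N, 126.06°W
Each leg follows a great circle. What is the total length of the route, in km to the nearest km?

30777 km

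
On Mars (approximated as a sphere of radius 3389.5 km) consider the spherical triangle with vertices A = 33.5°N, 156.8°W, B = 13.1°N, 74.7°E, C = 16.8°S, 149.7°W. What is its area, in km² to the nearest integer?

18067597 km²

Side lengths (central angles): a = 2.3916, b = 0.8858, c = 1.9611 rad; semiperimeter s = 2.6193.
By l'Huilier's theorem, tan(E/4) = √[tan(s/2) tan((s−a)/2) tan((s−b)/2) tan((s−c)/2)], giving spherical excess E = 1.5726 rad.
Area = E·R² = 1.5726 × (3389.5)² ≈ 18067597 km².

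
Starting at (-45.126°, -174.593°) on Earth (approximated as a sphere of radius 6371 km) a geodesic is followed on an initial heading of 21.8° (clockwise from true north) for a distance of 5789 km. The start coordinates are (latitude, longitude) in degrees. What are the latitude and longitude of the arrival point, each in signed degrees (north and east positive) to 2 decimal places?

4.64°, -157.50°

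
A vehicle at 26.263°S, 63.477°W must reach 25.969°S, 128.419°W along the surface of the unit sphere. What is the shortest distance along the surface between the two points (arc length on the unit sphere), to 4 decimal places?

In radians: φ₁ = -0.4584, φ₂ = -0.4532, Δλ = -64.942° = -1.1335 rad.
cos c = sin φ₁ sin φ₂ + cos φ₁ cos φ₂ cos Δλ = (-0.4425)(-0.4379) + (0.8968)(0.8990)(0.4235) = 0.53523,
so c = arccos(0.53523) = 1.00602 rad.
On the unit sphere the arc length equals the central angle: 1.0060.

1.0060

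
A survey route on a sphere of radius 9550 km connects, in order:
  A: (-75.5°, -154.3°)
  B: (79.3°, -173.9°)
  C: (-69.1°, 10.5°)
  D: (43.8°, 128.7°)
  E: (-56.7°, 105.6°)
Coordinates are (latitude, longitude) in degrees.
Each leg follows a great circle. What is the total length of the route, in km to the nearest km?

94583 km

Leg A→B: central angle 2.7081 rad, distance 25862.7 km.
Leg B→C: central angle 2.9625 rad, distance 28291.6 km.
Leg C→D: central angle 2.4469 rad, distance 23368.3 km.
Leg D→E: central angle 1.7865 rad, distance 17060.8 km.
Total: 25862.7 + 28291.6 + 23368.3 + 17060.8 ≈ 94583 km.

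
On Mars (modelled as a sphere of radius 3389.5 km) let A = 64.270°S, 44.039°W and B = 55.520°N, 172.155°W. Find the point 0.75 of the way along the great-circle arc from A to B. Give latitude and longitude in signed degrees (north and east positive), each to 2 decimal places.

24.80°, -140.70°

The central angle between A and B is δ = 2.6776 rad.
With f = 0.75, the slerp weights are sin((1−f)δ)/sin δ = 1.3867 and sin(fδ)/sin δ = 2.0243.
Weighted sum of the unit vectors: (1.3867)·(0.3121,-0.3018,-0.9008) + (2.0243)·(-0.5608,-0.0773,0.8243) = (-0.7025, -0.5749, 0.4195).
Converting back: φ = atan2(z, √(x²+y²)) = 24.80°, λ = atan2(y, x) = -140.70°.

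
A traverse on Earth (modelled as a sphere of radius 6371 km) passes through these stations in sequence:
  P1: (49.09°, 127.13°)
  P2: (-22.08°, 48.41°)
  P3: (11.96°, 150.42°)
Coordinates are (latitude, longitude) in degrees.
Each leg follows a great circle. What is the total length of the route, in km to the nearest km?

Leg P1→P2: central angle 1.7369 rad, distance 11066.1 km.
Leg P2→P3: central angle 1.8406 rad, distance 11726.4 km.
Total: 11066.1 + 11726.4 ≈ 22792 km.

22792 km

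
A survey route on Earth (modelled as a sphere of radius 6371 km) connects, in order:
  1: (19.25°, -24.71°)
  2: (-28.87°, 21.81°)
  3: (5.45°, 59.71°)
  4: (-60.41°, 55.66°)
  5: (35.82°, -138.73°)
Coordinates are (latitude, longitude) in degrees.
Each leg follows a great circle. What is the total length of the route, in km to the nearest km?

37310 km

Leg 1→2: central angle 1.1487 rad, distance 7318.1 km.
Leg 2→3: central angle 0.8736 rad, distance 5566.0 km.
Leg 3→4: central angle 1.1508 rad, distance 7331.9 km.
Leg 4→5: central angle 2.6832 rad, distance 17094.4 km.
Total: 7318.1 + 5566.0 + 7331.9 + 17094.4 ≈ 37310 km.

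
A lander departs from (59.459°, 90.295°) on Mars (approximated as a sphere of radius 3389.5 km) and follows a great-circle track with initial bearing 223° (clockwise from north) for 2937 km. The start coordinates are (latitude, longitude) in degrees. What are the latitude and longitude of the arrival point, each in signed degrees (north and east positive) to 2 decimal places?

Angular distance δ = d/R = 2937/3389.5 = 0.86650 rad; initial bearing θ = 3.8921 rad.
sin φ₂ = sin φ₁ cos δ + cos φ₁ sin δ cos θ = (0.8613)(0.6475) + (0.5082)(0.7621)(-0.7314) = 0.2745, so φ₂ = 15.93°.
Δλ = atan2(sin θ sin δ cos φ₁, cos δ − sin φ₁ sin φ₂) = atan2(-0.2641, 0.4111) = -32.717°.
λ₂ = 90.295° − 32.717° = 57.58°.

15.93°, 57.58°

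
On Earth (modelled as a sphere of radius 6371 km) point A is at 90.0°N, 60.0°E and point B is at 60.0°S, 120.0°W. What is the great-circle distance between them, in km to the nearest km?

16679 km

Let φ₁ = 1.5708 rad, φ₂ = -1.0472 rad, and Δλ = -3.1416 rad.
Haversine: a = sin²(Δφ/2) + cos φ₁ cos φ₂ sin²(Δλ/2) = 0.9330 + (0.0000)(0.5000)(1.0000) = 0.93301.
Central angle c = 2·arcsin(√a) = 2.61799 rad.
Distance = R·c = 6371 × 2.6180 ≈ 16679 km.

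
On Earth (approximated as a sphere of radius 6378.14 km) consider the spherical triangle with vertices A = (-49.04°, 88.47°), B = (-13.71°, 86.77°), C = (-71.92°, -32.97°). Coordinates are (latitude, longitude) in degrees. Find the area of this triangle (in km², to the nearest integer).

5663478 km²

Side lengths (central angles): a = 1.4950, b = 0.9125, c = 0.6171 rad; semiperimeter s = 1.5123.
By l'Huilier's theorem, tan(E/4) = √[tan(s/2) tan((s−a)/2) tan((s−b)/2) tan((s−c)/2)], giving spherical excess E = 0.1392 rad.
Area = E·R² = 0.1392 × (6378.14)² ≈ 5663478 km².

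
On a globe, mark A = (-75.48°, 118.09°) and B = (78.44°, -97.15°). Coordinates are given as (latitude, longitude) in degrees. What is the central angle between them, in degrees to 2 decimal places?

171.67°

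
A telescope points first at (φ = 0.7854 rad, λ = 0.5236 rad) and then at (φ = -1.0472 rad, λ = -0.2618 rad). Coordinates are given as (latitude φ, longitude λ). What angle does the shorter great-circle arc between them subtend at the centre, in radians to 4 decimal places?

1.9416 rad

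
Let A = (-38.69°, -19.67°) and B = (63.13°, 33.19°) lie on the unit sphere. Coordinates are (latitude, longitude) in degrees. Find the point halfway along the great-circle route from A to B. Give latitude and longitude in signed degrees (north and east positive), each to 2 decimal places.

13.48°, -0.79°

Central angle δ = 1.9226 rad. Interpolating on the sphere with fraction f = 0.5:
P = [sin((1−f)δ)·A + sin(fδ)·B] / sin δ = 0.8735·A + 0.8735·B in Cartesian coordinates,
giving P = (0.9723, -0.0134, 0.2331), i.e. latitude 13.48°, longitude -0.79°.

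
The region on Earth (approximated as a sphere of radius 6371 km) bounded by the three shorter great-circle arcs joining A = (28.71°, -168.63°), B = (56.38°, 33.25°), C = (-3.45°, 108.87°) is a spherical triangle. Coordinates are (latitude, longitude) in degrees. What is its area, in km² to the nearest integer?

Side lengths (central angles): a = 1.4835, b = 1.4853, c = 1.6214 rad; semiperimeter s = 2.2951.
By l'Huilier's theorem, tan(E/4) = √[tan(s/2) tan((s−a)/2) tan((s−b)/2) tan((s−c)/2)], giving spherical excess E = 1.4469 rad.
Area = E·R² = 1.4469 × (6371)² ≈ 58729468 km².

58729468 km²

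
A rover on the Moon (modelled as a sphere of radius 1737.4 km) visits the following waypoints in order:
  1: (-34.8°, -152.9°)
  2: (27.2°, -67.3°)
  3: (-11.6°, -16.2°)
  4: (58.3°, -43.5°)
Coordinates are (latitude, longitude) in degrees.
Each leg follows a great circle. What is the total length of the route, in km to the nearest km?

Leg 1→2: central angle 1.7771 rad, distance 3087.5 km.
Leg 2→3: central angle 1.0982 rad, distance 1908.0 km.
Leg 3→4: central angle 1.2804 rad, distance 2224.6 km.
Total: 3087.5 + 1908.0 + 2224.6 ≈ 7220 km.

7220 km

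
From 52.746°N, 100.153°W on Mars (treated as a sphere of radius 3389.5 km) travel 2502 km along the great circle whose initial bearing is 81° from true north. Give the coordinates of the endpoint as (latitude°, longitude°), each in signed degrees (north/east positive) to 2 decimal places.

Angular distance δ = d/R = 2502/3389.5 = 0.73816 rad; initial bearing θ = 1.4137 rad.
sin φ₂ = sin φ₁ cos δ + cos φ₁ sin δ cos θ = (0.7960)(0.7397) + (0.6053)(0.6729)(0.1564) = 0.6525, so φ₂ = 40.73°.
Δλ = atan2(sin θ sin δ cos φ₁, cos δ − sin φ₁ sin φ₂) = atan2(0.4023, 0.2203) = 61.293°.
λ₂ = -100.153° + 61.293° = -38.86°.

40.73°, -38.86°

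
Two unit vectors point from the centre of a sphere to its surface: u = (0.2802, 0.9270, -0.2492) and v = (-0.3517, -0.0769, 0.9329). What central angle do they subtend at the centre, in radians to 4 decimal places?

1.9849 rad

u·v = -0.4023; |u| = 1.0000, |v| = 1.0000.
cos θ = (u·v)/(|u||v|) = -0.4023, so θ = 1.9849 rad.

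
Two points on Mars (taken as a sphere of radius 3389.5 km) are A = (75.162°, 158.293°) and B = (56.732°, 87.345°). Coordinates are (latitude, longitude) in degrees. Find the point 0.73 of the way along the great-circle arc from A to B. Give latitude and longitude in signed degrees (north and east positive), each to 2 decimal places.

The central angle between A and B is δ = 0.5470 rad.
With f = 0.73, the slerp weights are sin((1−f)δ)/sin δ = 0.2829 and sin(fδ)/sin δ = 0.7475.
Weighted sum of the unit vectors: (0.2829)·(-0.2379,0.0947,0.9667) + (0.7475)·(0.0254,0.5480,0.8361) = (-0.0483, 0.4364, 0.8985).
Converting back: φ = atan2(z, √(x²+y²)) = 63.96°, λ = atan2(y, x) = 96.32°.

63.96°, 96.32°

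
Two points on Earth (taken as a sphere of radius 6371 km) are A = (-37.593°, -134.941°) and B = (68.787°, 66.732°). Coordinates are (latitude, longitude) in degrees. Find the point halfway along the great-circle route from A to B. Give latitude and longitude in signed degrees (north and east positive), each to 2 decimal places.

Central angle δ = 2.5592 rad. Interpolating on the sphere with fraction f = 0.5:
P = [sin((1−f)δ)·A + sin(fδ)·B] / sin δ = 1.7416·A + 1.7416·B in Cartesian coordinates,
giving P = (-0.7258, -0.3979, 0.5611), i.e. latitude 34.13°, longitude -151.27°.

34.13°, -151.27°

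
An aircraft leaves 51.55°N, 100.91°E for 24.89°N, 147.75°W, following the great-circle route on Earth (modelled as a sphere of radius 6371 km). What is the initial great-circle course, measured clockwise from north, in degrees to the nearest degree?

58°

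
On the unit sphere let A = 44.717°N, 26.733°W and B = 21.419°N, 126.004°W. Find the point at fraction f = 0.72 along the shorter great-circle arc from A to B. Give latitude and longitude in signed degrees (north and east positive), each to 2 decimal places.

36.21°, -106.10°

Central angle δ = 1.4198 rad. Interpolating on the sphere with fraction f = 0.72:
P = [sin((1−f)δ)·A + sin(fδ)·B] / sin δ = 0.3916·A + 0.8631·B in Cartesian coordinates,
giving P = (-0.2238, -0.7752, 0.5907), i.e. latitude 36.21°, longitude -106.10°.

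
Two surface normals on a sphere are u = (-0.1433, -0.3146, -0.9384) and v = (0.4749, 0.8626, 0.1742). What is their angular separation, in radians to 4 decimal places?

u·v = -0.5029; |u| = 1.0001, |v| = 1.0000.
cos θ = (u·v)/(|u||v|) = -0.5029, so θ = 2.0977 rad.

2.0977 rad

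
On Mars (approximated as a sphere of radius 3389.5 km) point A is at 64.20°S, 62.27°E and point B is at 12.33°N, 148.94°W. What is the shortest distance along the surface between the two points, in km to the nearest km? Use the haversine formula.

7322 km

Let φ₁ = -1.1205 rad, φ₂ = 0.2152 rad, and Δλ = 2.5969 rad.
Haversine: a = sin²(Δφ/2) + cos φ₁ cos φ₂ sin²(Δλ/2) = 0.3835 + (0.4352)(0.9769)(0.9276) = 0.77796.
Central angle c = 2·arcsin(√a) = 2.16026 rad.
Distance = R·c = 3389.5 × 2.1603 ≈ 7322 km.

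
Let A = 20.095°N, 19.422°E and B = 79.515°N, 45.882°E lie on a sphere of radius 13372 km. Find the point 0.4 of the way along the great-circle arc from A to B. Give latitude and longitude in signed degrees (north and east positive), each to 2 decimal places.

Central angle δ = 1.0577 rad. Interpolating on the sphere with fraction f = 0.4:
P = [sin((1−f)δ)·A + sin(fδ)·B] / sin δ = 0.6805·A + 0.4713·B in Cartesian coordinates,
giving P = (0.6624, 0.2741, 0.6972), i.e. latitude 44.20°, longitude 22.48°.

44.20°, 22.48°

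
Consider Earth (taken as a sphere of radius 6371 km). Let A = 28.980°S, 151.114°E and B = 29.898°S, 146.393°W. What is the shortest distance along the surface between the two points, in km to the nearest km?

5973 km

With latitudes φ₁ = -28.980°, φ₂ = -29.898° and longitude difference Δλ = 62.493°:
cos c = sin φ₁ sin φ₂ + cos φ₁ cos φ₂ cos Δλ = (-0.4845)(-0.4985) + (0.8748)(0.8669)(0.4619) = 0.59176,
so c = arccos(0.59176) = 0.93755 rad.
Distance = R·c = 6371 × 0.9376 ≈ 5973 km.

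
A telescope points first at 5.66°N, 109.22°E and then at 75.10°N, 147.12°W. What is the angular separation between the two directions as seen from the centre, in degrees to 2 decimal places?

With latitudes φ₁ = 5.660°, φ₂ = 75.100° and longitude difference Δλ = 103.660°:
Haversine: a = sin²(Δφ/2) + cos φ₁ cos φ₂ sin²(Δλ/2) = 0.3244 + (0.9951)(0.2571)(0.6181) = 0.48256.
Central angle c = 2·arcsin(√a) = 1.53591 rad.
So the angular separation is 88.00°.

88.00°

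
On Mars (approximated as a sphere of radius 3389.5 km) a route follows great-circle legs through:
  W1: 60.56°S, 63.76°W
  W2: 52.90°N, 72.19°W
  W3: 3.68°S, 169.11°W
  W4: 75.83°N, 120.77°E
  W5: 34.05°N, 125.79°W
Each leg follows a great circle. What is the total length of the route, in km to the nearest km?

21418 km

Leg W1→W2: central angle 1.9837 rad, distance 6723.9 km.
Leg W2→W3: central angle 1.6948 rad, distance 5744.6 km.
Leg W3→W4: central angle 1.5500 rad, distance 5253.6 km.
Leg W4→W5: central angle 1.0903 rad, distance 3695.7 km.
Total: 6723.9 + 5744.6 + 5253.6 + 3695.7 ≈ 21418 km.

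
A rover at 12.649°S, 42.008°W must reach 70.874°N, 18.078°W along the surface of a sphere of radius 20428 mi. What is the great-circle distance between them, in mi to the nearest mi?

30343 mi

In radians: φ₁ = -0.2208, φ₂ = 1.2370, Δλ = 23.930° = 0.4177 rad.
Haversine: a = sin²(Δφ/2) + cos φ₁ cos φ₂ sin²(Δλ/2) = 0.4436 + (0.9757)(0.3276)(0.0430) = 0.45734.
Central angle c = 2·arcsin(√a) = 1.48537 rad.
Distance = R·c = 20428 × 1.4854 ≈ 30343 mi.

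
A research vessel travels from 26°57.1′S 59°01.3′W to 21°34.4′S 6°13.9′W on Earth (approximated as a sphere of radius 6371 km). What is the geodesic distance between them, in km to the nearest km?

In radians: φ₁ = -0.4704, φ₂ = -0.3765, Δλ = 52.790° = 0.9214 rad.
cos c = sin φ₁ sin φ₂ + cos φ₁ cos φ₂ cos Δλ = (-0.4532)(-0.3677) + (0.8914)(0.9299)(0.6047) = 0.66795,
so c = arccos(0.66795) = 0.83935 rad.
Distance = R·c = 6371 × 0.8393 ≈ 5347 km.

5347 km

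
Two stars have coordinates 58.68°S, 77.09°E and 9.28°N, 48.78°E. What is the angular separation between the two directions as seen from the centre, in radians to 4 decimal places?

With latitudes φ₁ = -58.680°, φ₂ = 9.280° and longitude difference Δλ = -28.310°:
Haversine: a = sin²(Δφ/2) + cos φ₁ cos φ₂ sin²(Δλ/2) = 0.3124 + (0.5198)(0.9869)(0.0598) = 0.34305.
Central angle c = 2·arcsin(√a) = 1.25150 rad.
So the angular separation is 1.2515 rad.

1.2515 rad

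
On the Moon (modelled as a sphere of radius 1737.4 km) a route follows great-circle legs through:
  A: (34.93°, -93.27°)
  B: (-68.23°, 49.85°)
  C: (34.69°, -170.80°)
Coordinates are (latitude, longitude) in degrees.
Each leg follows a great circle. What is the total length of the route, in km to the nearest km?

Leg A→B: central angle 2.4575 rad, distance 4269.6 km.
Leg B→C: central angle 2.4340 rad, distance 4228.8 km.
Total: 4269.6 + 4228.8 ≈ 8498 km.

8498 km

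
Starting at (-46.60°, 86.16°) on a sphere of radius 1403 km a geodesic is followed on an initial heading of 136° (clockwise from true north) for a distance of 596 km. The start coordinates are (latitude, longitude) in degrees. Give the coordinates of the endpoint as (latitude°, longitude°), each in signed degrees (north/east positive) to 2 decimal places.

-59.96°, 121.05°

Angular distance δ = d/R = 596/1403 = 0.42480 rad; initial bearing θ = 2.3736 rad.
sin φ₂ = sin φ₁ cos δ + cos φ₁ sin δ cos θ = (-0.7266)(0.9111) + (0.6871)(0.4121)(-0.7193) = -0.8657, so φ₂ = -59.96°.
Δλ = atan2(sin θ sin δ cos φ₁, cos δ − sin φ₁ sin φ₂) = atan2(0.1967, 0.2821) = 34.886°.
λ₂ = 86.160° + 34.886° = 121.05°.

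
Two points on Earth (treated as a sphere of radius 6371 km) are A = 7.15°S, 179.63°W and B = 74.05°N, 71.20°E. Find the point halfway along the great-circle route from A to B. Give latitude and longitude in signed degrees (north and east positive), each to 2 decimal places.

Central angle δ = 1.7816 rad. Interpolating on the sphere with fraction f = 0.5:
P = [sin((1−f)δ)·A + sin(fδ)·B] / sin δ = 0.7952·A + 0.7952·B in Cartesian coordinates,
giving P = (-0.7185, 0.2018, 0.6656), i.e. latitude 41.73°, longitude 164.32°.

41.73°, 164.32°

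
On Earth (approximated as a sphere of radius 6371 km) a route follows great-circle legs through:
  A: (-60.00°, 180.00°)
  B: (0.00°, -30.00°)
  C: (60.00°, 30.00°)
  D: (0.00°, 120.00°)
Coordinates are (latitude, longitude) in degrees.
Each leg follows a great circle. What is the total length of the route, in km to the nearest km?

Leg A→B: central angle 2.0186 rad, distance 12860.7 km.
Leg B→C: central angle 1.3181 rad, distance 8397.7 km.
Leg C→D: central angle 1.5708 rad, distance 10007.5 km.
Total: 12860.7 + 8397.7 + 10007.5 ≈ 31266 km.

31266 km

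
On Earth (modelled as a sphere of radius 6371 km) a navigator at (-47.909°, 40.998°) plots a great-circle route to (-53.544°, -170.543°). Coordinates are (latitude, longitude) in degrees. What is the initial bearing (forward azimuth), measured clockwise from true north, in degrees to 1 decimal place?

Δλ = 148.459° = 2.5911 rad.
y = sin Δλ · cos φ₂ = (0.5231)(0.5942) = 0.3108
x = cos φ₁ sin φ₂ − sin φ₁ cos φ₂ cos Δλ = (0.6703)(-0.8043) − (-0.7421)(0.5942)(-0.8523) = -0.9149
θ = atan2(y, x) = 161.24°, so the bearing is 161.2°.

161.2°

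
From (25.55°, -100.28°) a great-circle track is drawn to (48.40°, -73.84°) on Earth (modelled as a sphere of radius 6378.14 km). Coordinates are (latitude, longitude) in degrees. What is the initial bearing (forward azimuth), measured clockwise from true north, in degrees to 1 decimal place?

35.3°

Δλ = 26.440° = 0.4615 rad.
y = sin Δλ · cos φ₂ = (0.4453)(0.6639) = 0.2956
x = cos φ₁ sin φ₂ − sin φ₁ cos φ₂ cos Δλ = (0.9022)(0.7478) − (0.4313)(0.6639)(0.8954) = 0.4183
θ = atan2(y, x) = 35.25°, so the bearing is 35.3°.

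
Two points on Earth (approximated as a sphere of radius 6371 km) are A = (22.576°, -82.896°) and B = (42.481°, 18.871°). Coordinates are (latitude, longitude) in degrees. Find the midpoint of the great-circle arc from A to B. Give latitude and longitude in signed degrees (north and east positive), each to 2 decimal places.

The central angle between A and B is δ = 1.4501 rad.
With f = 0.5, the slerp weights are sin((1−f)δ)/sin δ = 0.6680 and sin(fδ)/sin δ = 0.6680.
Weighted sum of the unit vectors: (0.6680)·(0.1142,-0.9163,0.3839) + (0.6680)·(0.6979,0.2385,0.6753) = (0.5425, -0.4528, 0.7076).
Converting back: φ = atan2(z, √(x²+y²)) = 45.04°, λ = atan2(y, x) = -39.85°.

45.04°, -39.85°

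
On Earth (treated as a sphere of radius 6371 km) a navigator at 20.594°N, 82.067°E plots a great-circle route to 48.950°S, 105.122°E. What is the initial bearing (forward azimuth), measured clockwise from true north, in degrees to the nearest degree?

164°

Δλ = 23.055° = 0.4024 rad.
y = sin Δλ · cos φ₂ = (0.3916)(0.6567) = 0.2572
x = cos φ₁ sin φ₂ − sin φ₁ cos φ₂ cos Δλ = (0.9361)(-0.7541) − (0.3517)(0.6567)(0.9201) = -0.9185
θ = atan2(y, x) = 164.36°, so the bearing is 164°.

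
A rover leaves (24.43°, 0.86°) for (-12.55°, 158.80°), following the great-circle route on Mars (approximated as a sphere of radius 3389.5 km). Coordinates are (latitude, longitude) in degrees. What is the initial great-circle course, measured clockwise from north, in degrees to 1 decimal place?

Δλ = 157.940° = 2.7566 rad.
y = sin Δλ · cos φ₂ = (0.3756)(0.9761) = 0.3666
x = cos φ₁ sin φ₂ − sin φ₁ cos φ₂ cos Δλ = (0.9105)(-0.2173) − (0.4136)(0.9761)(-0.9268) = 0.1763
θ = atan2(y, x) = 64.32°, so the bearing is 64.3°.

64.3°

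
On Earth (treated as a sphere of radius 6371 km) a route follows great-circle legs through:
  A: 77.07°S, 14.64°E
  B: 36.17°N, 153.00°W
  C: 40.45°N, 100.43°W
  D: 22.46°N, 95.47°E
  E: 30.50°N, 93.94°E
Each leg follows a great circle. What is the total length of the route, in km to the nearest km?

Leg A→B: central angle 2.4214 rad, distance 15426.6 km.
Leg B→C: central angle 0.7132 rad, distance 4543.8 km.
Leg C→D: central angle 2.0136 rad, distance 12828.7 km.
Leg D→E: central angle 0.1423 rad, distance 906.8 km.
Total: 15426.6 + 4543.8 + 12828.7 + 906.8 ≈ 33706 km.

33706 km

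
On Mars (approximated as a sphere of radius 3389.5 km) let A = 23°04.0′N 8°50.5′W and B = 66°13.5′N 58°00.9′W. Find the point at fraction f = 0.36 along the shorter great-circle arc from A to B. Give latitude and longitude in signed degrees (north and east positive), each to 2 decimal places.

Central angle δ = 0.9260 rad. Interpolating on the sphere with fraction f = 0.36:
P = [sin((1−f)δ)·A + sin(fδ)·B] / sin δ = 0.6989·A + 0.4094·B in Cartesian coordinates,
giving P = (0.7228, -0.2388, 0.6485), i.e. latitude 40.43°, longitude -18.29°.

40.43°, -18.29°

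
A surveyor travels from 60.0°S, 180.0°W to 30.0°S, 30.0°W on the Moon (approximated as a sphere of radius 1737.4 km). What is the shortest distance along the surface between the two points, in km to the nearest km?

2628 km

In radians: φ₁ = -1.0472, φ₂ = -0.5236, Δλ = 150.000° = 2.6180 rad.
cos c = sin φ₁ sin φ₂ + cos φ₁ cos φ₂ cos Δλ = (-0.8660)(-0.5000) + (0.5000)(0.8660)(-0.8660) = 0.05801,
so c = arccos(0.05801) = 1.51275 rad.
Distance = R·c = 1737.4 × 1.5128 ≈ 2628 km.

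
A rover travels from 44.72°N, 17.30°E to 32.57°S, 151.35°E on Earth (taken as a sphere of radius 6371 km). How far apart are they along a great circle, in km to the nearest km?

15864 km

Let φ₁ = 0.7805 rad, φ₂ = -0.5685 rad, and Δλ = 2.3396 rad.
Haversine: a = sin²(Δφ/2) + cos φ₁ cos φ₂ sin²(Δλ/2) = 0.3900 + (0.7106)(0.8427)(0.8476) = 0.89757.
Central angle c = 2·arcsin(√a) = 2.49003 rad.
Distance = R·c = 6371 × 2.4900 ≈ 15864 km.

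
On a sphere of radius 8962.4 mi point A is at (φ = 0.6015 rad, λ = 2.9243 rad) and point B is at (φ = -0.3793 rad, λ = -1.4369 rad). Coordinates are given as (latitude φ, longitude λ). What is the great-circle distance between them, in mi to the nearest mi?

18494 mi

With latitudes φ₁ = 34.463°, φ₂ = -21.732° and longitude difference Δλ = 110.122°:
cos c = sin φ₁ sin φ₂ + cos φ₁ cos φ₂ cos Δλ = (0.5659)(-0.3703) + (0.8245)(0.9289)(-0.3440) = -0.47300,
so c = arccos(-0.47300) = 2.06349 rad.
Distance = R·c = 8962.4 × 2.0635 ≈ 18494 mi.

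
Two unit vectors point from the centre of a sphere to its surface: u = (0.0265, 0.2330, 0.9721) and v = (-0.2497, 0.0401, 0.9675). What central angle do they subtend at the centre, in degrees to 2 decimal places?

19.40°

u·v = 0.9432; |u| = 1.0000, |v| = 1.0000.
cos θ = (u·v)/(|u||v|) = 0.9432, so θ = 19.40°.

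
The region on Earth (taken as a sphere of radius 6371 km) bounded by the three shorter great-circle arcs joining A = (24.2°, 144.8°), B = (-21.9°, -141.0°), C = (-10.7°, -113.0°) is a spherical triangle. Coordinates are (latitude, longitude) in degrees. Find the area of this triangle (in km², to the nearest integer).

16660123 km²

Side lengths (central angles): a = 0.5069, b = 1.8395, c = 1.4932 rad; semiperimeter s = 1.9198.
By l'Huilier's theorem, tan(E/4) = √[tan(s/2) tan((s−a)/2) tan((s−b)/2) tan((s−c)/2)], giving spherical excess E = 0.4105 rad.
Area = E·R² = 0.4105 × (6371)² ≈ 16660123 km².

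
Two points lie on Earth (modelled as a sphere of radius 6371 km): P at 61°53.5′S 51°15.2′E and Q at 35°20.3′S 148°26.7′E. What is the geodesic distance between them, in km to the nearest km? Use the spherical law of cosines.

6947 km

With latitudes φ₁ = -61.892°, φ₂ = -35.338° and longitude difference Δλ = 97.192°:
cos c = sin φ₁ sin φ₂ + cos φ₁ cos φ₂ cos Δλ = (-0.8821)(-0.5784) + (0.4711)(0.8158)(-0.1252) = 0.46207,
so c = arccos(0.46207) = 1.09047 rad.
Distance = R·c = 6371 × 1.0905 ≈ 6947 km.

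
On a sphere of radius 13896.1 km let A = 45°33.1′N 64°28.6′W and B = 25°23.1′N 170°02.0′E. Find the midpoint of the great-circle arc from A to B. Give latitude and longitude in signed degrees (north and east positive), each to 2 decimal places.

56.50°, -141.04°

The central angle between A and B is δ = 1.6321 rad.
With f = 0.5, the slerp weights are sin((1−f)δ)/sin δ = 0.7298 and sin(fδ)/sin δ = 0.7298.
Weighted sum of the unit vectors: (0.7298)·(0.3017,-0.6319,0.7139) + (0.7298)·(-0.8898,0.1564,0.4287) = (-0.4292, -0.3471, 0.8339).
Converting back: φ = atan2(z, √(x²+y²)) = 56.50°, λ = atan2(y, x) = -141.04°.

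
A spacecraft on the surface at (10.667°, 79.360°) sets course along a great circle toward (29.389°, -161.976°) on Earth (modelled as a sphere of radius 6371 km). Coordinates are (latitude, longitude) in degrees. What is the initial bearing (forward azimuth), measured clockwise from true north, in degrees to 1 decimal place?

Δλ = 118.664° = 2.0711 rad.
y = sin Δλ · cos φ₂ = (0.8774)(0.8713) = 0.7645
x = cos φ₁ sin φ₂ − sin φ₁ cos φ₂ cos Δλ = (0.9827)(0.4907) − (0.1851)(0.8713)(-0.4797) = 0.5596
θ = atan2(y, x) = 53.80°, so the bearing is 53.8°.

53.8°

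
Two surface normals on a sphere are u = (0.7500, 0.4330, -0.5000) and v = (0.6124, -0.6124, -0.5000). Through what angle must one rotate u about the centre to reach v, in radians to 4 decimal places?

1.1106 rad

u·v = 0.4441; |u| = 1.0000, |v| = 1.0000.
cos θ = (u·v)/(|u||v|) = 0.4441, so θ = 1.1106 rad.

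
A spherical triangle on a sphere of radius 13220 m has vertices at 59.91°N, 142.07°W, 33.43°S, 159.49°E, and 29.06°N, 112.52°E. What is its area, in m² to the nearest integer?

208626669 m²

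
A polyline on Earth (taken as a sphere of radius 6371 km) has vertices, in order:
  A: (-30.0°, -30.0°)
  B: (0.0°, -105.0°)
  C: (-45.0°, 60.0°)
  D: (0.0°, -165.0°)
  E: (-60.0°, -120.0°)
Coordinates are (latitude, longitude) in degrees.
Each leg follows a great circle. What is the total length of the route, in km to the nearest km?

Leg A→B: central angle 1.3447 rad, distance 8567.3 km.
Leg B→C: central angle 2.3227 rad, distance 14797.8 km.
Leg C→D: central angle 2.0944 rad, distance 13343.4 km.
Leg D→E: central angle 1.2094 rad, distance 7705.3 km.
Total: 8567.3 + 14797.8 + 13343.4 + 7705.3 ≈ 44414 km.

44414 km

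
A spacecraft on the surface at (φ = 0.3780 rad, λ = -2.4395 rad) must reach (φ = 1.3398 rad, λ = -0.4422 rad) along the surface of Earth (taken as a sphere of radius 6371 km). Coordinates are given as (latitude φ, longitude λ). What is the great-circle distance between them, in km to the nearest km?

With latitudes φ₁ = 21.658°, φ₂ = 76.765° and longitude difference Δλ = 114.437°:
Haversine: a = sin²(Δφ/2) + cos φ₁ cos φ₂ sin²(Δλ/2) = 0.2140 + (0.9294)(0.2289)(0.7068) = 0.36438.
Central angle c = 2·arcsin(√a) = 1.29612 rad.
Distance = R·c = 6371 × 1.2961 ≈ 8258 km.

8258 km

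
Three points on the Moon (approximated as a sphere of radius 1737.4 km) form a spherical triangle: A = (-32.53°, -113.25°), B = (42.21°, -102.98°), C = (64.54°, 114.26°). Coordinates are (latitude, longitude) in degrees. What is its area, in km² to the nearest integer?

2492408 km²

Side lengths (central angles): a = 1.2099, b = 2.3896, c = 1.3148 rad; semiperimeter s = 2.4572.
By l'Huilier's theorem, tan(E/4) = √[tan(s/2) tan((s−a)/2) tan((s−b)/2) tan((s−c)/2)], giving spherical excess E = 0.8257 rad.
Area = E·R² = 0.8257 × (1737.4)² ≈ 2492408 km².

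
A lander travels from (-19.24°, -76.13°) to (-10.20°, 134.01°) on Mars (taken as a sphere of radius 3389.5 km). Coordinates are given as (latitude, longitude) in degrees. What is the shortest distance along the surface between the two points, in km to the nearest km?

With latitudes φ₁ = -19.240°, φ₂ = -10.200° and longitude difference Δλ = -149.860°:
Haversine: a = sin²(Δφ/2) + cos φ₁ cos φ₂ sin²(Δλ/2) = 0.0062 + (0.9441)(0.9842)(0.9324) = 0.87262.
Central angle c = 2·arcsin(√a) = 2.41169 rad.
Distance = R·c = 3389.5 × 2.4117 ≈ 8174 km.

8174 km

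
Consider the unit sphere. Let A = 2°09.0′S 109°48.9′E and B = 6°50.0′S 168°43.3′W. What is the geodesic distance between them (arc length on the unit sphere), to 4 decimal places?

Let φ₁ = -0.0375 rad, φ₂ = -0.1193 rad, and Δλ = 1.4218 rad.
cos c = sin φ₁ sin φ₂ + cos φ₁ cos φ₂ cos Δλ = (-0.0375)(-0.1190) + (0.9993)(0.9929)(0.1484) = 0.15175,
so c = arccos(0.15175) = 1.41846 rad.
On the unit sphere the arc length equals the central angle: 1.4185.

1.4185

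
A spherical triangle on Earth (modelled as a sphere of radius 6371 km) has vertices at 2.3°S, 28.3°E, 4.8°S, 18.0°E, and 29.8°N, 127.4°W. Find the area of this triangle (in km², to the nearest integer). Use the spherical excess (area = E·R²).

Side lengths (central angles): a = 2.4240, b = 2.5153, c = 0.1846 rad; semiperimeter s = 2.5619.
By l'Huilier's theorem, tan(E/4) = √[tan(s/2) tan((s−a)/2) tan((s−b)/2) tan((s−c)/2)], giving spherical excess E = 0.4619 rad.
Area = E·R² = 0.4619 × (6371)² ≈ 18748098 km².

18748098 km²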